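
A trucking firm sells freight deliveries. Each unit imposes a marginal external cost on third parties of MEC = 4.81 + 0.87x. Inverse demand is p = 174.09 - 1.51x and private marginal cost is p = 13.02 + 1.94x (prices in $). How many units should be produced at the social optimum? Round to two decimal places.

x* = 36.17

Social marginal cost = private MC + MEC = 17.83 + 2.81x.
Set SMC = demand: 17.83 + 2.81x = 174.09 - 1.51x → x* = 36.1713.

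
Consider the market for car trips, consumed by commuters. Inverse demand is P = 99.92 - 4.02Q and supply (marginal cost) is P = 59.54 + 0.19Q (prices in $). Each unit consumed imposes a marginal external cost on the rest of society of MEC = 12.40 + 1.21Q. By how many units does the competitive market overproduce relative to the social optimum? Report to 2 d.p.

4.43 units

Market equilibrium (private): 59.54 + 0.19Q = 99.92 - 4.02Q → Q_m = 9.5914.
Social marginal benefit = demand − MEC = 87.52 - 5.23Q.
Set SMB = MC: 87.52 - 5.23Q = 59.54 + 0.19Q → Q* = 5.1624.
Gap = |9.5914 − 5.1624| = 4.4290.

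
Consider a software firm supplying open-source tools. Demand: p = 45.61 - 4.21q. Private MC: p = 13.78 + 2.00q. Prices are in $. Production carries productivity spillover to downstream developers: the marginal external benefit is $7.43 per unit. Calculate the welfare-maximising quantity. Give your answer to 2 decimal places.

Social marginal cost = private MC − MEB = 6.35 + 2.00q.
Set SMC = demand: 6.35 + 2.00q = 45.61 - 4.21q → q* = 6.3221.

q* = 6.32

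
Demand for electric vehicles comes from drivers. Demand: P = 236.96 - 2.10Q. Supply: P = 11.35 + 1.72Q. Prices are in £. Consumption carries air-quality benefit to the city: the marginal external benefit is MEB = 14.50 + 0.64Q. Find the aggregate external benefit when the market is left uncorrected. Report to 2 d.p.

£1972.57

Market equilibrium (private): 11.35 + 1.72Q = 236.96 - 2.10Q → Q_m = 59.0602.
Total external benefit = ∫₀^{Q_m} (14.50 + 0.64Q) dQ = 14.50×59.0602 + ½×0.64×59.0602² = 1972.5672.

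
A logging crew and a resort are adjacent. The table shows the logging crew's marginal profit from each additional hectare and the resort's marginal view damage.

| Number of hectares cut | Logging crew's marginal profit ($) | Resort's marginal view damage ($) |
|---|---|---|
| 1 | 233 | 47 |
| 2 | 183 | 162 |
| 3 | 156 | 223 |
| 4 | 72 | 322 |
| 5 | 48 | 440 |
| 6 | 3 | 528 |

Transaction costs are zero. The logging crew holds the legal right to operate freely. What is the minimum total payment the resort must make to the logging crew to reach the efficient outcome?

Left alone the logging crew would choose level 6 (marginal profit stays positive).
Efficient level: k* = 2 (marginal profit ≥ marginal view damage through 2).
The resort must at least cover the logging crew's forgone profit from cutting 6→2: 156 + 72 + 48 + 3 = 279.

$279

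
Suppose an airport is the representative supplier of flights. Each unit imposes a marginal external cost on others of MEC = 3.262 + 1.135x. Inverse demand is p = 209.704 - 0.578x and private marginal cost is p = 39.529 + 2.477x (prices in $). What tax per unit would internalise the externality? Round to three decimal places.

Social marginal cost = private MC + MEC = 42.791 + 3.612x.
Set SMC = demand: 42.791 + 3.612x = 209.704 - 0.578x → x* = 39.8360.
The Pigouvian tax equals MEC at x*: 3.262 + 1.135×39.8360 = 48.4759.

tax = $48.476 per unit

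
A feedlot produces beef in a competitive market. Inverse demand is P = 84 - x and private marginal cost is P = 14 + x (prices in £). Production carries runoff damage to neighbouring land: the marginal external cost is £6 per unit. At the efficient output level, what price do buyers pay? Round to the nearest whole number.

P = £52

Social marginal cost = private MC + MEC = 20 + x.
Set SMC = demand: 20 + x = 84 - x → x* = 32.0000.
Consumer price on the demand curve at x*: 84 − 1×32.0000 = 52.0000.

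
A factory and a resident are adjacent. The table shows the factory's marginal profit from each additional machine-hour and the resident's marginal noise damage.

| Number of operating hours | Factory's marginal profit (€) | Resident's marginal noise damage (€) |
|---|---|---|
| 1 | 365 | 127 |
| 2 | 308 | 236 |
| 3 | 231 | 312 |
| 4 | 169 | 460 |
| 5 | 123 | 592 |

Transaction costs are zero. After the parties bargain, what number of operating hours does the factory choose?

2

Bargaining reaches the level where marginal profit last exceeds marginal noise damage.
That holds through level 2 (308 ≥ 236) but not at 3 (231 < 312).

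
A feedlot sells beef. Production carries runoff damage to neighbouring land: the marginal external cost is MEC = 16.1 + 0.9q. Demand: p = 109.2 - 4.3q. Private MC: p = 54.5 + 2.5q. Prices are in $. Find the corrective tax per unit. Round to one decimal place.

Social marginal cost = private MC + MEC = 70.6 + 3.4q.
Set SMC = demand: 70.6 + 3.4q = 109.2 - 4.3q → q* = 5.0130.
The Pigouvian tax equals MEC at q*: 16.1 + 0.9×5.0130 = 20.6117.

tax = $20.6 per unit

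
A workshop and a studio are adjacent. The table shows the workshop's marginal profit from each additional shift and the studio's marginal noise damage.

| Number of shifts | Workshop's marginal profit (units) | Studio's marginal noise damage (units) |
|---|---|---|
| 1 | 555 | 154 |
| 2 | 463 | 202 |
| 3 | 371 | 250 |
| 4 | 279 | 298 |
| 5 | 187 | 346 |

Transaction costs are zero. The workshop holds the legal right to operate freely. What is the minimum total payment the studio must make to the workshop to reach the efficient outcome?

Left alone the workshop would choose level 5 (marginal profit stays positive).
Efficient level: k* = 3 (marginal profit ≥ marginal noise damage through 3).
The studio must at least cover the workshop's forgone profit from cutting 5→3: 279 + 187 = 466.

466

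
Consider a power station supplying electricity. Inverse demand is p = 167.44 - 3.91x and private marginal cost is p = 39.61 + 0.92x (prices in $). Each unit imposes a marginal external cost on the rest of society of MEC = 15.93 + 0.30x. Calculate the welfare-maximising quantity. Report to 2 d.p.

Social marginal cost = private MC + MEC = 55.54 + 1.22x.
Set SMC = demand: 55.54 + 1.22x = 167.44 - 3.91x → x* = 21.8129.

x* = 21.81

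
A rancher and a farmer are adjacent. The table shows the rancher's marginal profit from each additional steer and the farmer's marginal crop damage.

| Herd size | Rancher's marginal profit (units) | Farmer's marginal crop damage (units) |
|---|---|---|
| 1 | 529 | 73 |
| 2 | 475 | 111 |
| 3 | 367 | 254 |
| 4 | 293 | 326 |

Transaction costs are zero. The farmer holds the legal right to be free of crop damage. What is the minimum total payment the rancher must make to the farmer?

438

Efficient level: marginal profit ≥ marginal crop damage through level 3, so k* = 3.
With the farmer holding the right, the rancher must at least compensate total damage at k*: 73 + 111 + 254 = 438.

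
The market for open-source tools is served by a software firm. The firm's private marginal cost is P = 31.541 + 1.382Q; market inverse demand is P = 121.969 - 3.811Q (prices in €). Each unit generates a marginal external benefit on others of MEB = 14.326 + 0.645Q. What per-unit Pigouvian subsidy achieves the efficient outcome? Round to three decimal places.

Social marginal cost = private MC − MEB = 17.215 + 0.737Q.
Set SMC = demand: 17.215 + 0.737Q = 121.969 - 3.811Q → Q* = 23.0330.
The Pigouvian subsidy equals MEB at Q*: 14.326 + 0.645×23.0330 = 29.1823.

subsidy = €29.182 per unit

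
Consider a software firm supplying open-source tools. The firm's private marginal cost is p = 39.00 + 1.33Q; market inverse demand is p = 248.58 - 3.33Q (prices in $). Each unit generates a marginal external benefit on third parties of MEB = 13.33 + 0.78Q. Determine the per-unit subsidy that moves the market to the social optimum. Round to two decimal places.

Social marginal cost = private MC − MEB = 25.67 + 0.55Q.
Set SMC = demand: 25.67 + 0.55Q = 248.58 - 3.33Q → Q* = 57.4510.
The Pigouvian subsidy equals MEB at Q*: 13.33 + 0.78×57.4510 = 58.1418.

subsidy = $58.14 per unit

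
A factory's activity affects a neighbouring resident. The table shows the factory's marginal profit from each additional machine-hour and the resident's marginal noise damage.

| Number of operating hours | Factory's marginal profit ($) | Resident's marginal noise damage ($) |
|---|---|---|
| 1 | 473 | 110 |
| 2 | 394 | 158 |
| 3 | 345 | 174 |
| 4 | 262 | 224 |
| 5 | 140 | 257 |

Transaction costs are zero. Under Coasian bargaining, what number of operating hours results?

Bargaining reaches the level where marginal profit last exceeds marginal noise damage.
That holds through level 4 (262 ≥ 224) but not at 5 (140 < 257).

4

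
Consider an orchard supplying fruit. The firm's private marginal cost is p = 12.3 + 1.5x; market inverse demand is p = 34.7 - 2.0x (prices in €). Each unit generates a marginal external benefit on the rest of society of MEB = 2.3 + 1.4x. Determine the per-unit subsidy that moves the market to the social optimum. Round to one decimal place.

subsidy = €18.8 per unit

Social marginal cost = private MC − MEB = 10.0 + 0.1x.
Set SMC = demand: 10.0 + 0.1x = 34.7 - 2.0x → x* = 11.7619.
The Pigouvian subsidy equals MEB at x*: 2.3 + 1.4×11.7619 = 18.7667.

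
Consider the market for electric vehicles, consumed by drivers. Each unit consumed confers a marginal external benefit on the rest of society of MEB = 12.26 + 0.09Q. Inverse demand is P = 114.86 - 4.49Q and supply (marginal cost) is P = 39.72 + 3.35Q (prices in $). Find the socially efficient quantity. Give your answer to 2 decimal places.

Social marginal benefit = demand + MEB = 127.12 - 4.40Q.
Set SMB = MC: 127.12 - 4.40Q = 39.72 + 3.35Q → Q* = 11.2774.

Q* = 11.28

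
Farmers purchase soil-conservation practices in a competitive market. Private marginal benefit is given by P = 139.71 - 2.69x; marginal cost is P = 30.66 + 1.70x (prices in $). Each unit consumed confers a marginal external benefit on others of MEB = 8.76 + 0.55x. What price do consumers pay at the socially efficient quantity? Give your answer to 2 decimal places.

P = $57.18

Social marginal benefit = demand + MEB = 148.47 - 2.14x.
Set SMB = MC: 148.47 - 2.14x = 30.66 + 1.70x → x* = 30.6797.
Consumer price on the demand curve at x*: 139.71 − 2.69×30.6797 = 57.1816.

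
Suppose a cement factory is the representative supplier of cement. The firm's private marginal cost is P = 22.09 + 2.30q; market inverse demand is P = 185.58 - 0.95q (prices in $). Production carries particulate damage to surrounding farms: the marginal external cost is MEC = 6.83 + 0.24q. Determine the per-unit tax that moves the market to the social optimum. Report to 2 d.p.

Social marginal cost = private MC + MEC = 28.92 + 2.54q.
Set SMC = demand: 28.92 + 2.54q = 185.58 - 0.95q → q* = 44.8883.
The Pigouvian tax equals MEC at q*: 6.83 + 0.24×44.8883 = 17.6032.

tax = $17.60 per unit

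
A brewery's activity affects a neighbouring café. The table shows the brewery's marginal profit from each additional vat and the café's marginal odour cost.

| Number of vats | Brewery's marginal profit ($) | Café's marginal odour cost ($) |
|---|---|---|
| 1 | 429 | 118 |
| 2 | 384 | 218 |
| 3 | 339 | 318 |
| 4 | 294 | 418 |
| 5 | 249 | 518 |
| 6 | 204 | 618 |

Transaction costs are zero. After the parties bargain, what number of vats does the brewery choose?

3

Bargaining reaches the level where marginal profit last exceeds marginal odour cost.
That holds through level 3 (339 ≥ 318) but not at 4 (294 < 418).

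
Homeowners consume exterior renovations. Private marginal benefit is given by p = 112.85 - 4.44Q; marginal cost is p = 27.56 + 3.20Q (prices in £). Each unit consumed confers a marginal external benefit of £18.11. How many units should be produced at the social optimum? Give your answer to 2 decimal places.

Q* = 13.53

Social marginal benefit = demand + MEB = 130.96 - 4.44Q.
Set SMB = MC: 130.96 - 4.44Q = 27.56 + 3.20Q → Q* = 13.5340.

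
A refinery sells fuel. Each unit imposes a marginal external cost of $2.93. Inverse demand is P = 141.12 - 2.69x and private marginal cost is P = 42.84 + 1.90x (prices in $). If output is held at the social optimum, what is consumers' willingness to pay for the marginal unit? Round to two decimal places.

Social marginal cost = private MC + MEC = 45.77 + 1.90x.
Set SMC = demand: 45.77 + 1.90x = 141.12 - 2.69x → x* = 20.7734.
Consumer price on the demand curve at x*: 141.12 − 2.69×20.7734 = 85.2396.

P = $85.24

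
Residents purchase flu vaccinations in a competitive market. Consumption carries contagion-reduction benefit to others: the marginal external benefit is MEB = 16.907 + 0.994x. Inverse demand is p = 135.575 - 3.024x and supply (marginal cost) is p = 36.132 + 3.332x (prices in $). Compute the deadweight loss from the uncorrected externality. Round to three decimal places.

Market equilibrium (private): 36.132 + 3.332x = 135.575 - 3.024x → x_m = 15.6455.
Social marginal benefit = demand + MEB = 152.482 - 2.030x.
Set SMB = MC: 152.482 - 2.030x = 36.132 + 3.332x → x* = 21.6990.
Between x* and x_m the wedge SMB − MC runs linearly from 0 to MEB(x_m), so the loss is a triangle.
DWL = ½ × 6.0535 × 32.4587 = 98.2444.

DWL = $98.244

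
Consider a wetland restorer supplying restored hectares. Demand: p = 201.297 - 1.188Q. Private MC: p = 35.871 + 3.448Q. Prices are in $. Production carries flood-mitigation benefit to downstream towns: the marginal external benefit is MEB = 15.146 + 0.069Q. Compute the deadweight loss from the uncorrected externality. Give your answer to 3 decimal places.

DWL = $33.944

Market equilibrium (private): 35.871 + 3.448Q = 201.297 - 1.188Q → Q_m = 35.6829.
Social marginal cost = private MC − MEB = 20.725 + 3.379Q.
Set SMC = demand: 20.725 + 3.379Q = 201.297 - 1.188Q → Q* = 39.5384.
The loss is the area between SMC and demand from Q* to Q_m; with linear curves that's a triangle of height MEB(Q_m).
DWL = ½ × 3.8555 × 17.6081 = 33.9440.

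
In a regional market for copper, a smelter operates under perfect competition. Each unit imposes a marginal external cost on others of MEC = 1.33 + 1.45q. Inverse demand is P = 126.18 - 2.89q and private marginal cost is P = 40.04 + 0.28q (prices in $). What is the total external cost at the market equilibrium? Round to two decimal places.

Market equilibrium (private): 40.04 + 0.28q = 126.18 - 2.89q → q_m = 27.1735.
Total external cost = ∫₀^{q_m} (1.33 + 1.45q) dq = 1.33×27.1735 + ½×1.45×27.1735² = 571.4801.

$571.48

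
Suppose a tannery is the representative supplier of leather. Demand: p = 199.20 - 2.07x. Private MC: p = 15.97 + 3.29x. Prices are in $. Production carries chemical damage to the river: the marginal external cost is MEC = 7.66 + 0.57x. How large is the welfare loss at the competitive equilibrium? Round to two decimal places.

DWL = $62.13

Market equilibrium (private): 15.97 + 3.29x = 199.20 - 2.07x → x_m = 34.1847.
Social marginal cost = private MC + MEC = 23.63 + 3.86x.
Set SMC = demand: 23.63 + 3.86x = 199.20 - 2.07x → x* = 29.6071.
The loss is the area between SMC and demand from x* to x_m; with linear curves that's a triangle of height MEC(x_m).
DWL = ½ × 4.5776 × 27.1453 = 62.1302.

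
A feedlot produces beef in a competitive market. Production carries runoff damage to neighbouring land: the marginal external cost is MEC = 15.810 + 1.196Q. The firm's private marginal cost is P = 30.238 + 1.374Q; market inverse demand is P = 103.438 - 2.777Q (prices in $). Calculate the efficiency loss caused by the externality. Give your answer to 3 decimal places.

DWL = $127.329

Market equilibrium (private): 30.238 + 1.374Q = 103.438 - 2.777Q → Q_m = 17.6343.
Social marginal cost = private MC + MEC = 46.048 + 2.570Q.
Set SMC = demand: 46.048 + 2.570Q = 103.438 - 2.777Q → Q* = 10.7331.
Height of the DWL triangle at Q_m is SMC(Q_m) − demand(Q_m) = MEC(Q_m) = 36.9006.
DWL = ½ × 6.9012 × 36.9006 = 127.3292.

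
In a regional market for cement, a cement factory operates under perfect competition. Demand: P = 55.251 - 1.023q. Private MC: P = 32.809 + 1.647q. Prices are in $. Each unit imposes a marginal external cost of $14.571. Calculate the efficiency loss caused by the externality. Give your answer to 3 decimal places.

DWL = $39.759

Market equilibrium (private): 32.809 + 1.647q = 55.251 - 1.023q → q_m = 8.4052.
Social marginal cost = private MC + MEC = 47.380 + 1.647q.
Set SMC = demand: 47.380 + 1.647q = 55.251 - 1.023q → q* = 2.9479.
The loss is the area between SMC and demand from q* to q_m; with linear curves that's a triangle of height MEC(q_m).
DWL = ½ × 5.4573 × 14.5710 = 39.7592.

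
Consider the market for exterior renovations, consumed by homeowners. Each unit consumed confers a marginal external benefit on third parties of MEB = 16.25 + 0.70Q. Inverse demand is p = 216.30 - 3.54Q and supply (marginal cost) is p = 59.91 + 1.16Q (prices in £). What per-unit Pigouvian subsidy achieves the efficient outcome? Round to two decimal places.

Social marginal benefit = demand + MEB = 232.55 - 2.84Q.
Set SMB = MC: 232.55 - 2.84Q = 59.91 + 1.16Q → Q* = 43.1600.
The Pigouvian subsidy equals MEB at Q*: 16.25 + 0.70×43.1600 = 46.4620.

subsidy = £46.46 per unit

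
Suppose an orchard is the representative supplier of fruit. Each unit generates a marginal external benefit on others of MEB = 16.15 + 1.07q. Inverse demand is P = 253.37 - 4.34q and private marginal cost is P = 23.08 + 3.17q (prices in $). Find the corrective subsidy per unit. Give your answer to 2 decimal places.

Social marginal cost = private MC − MEB = 6.93 + 2.10q.
Set SMC = demand: 6.93 + 2.10q = 253.37 - 4.34q → q* = 38.2671.
The Pigouvian subsidy equals MEB at q*: 16.15 + 1.07×38.2671 = 57.0958.

subsidy = $57.10 per unit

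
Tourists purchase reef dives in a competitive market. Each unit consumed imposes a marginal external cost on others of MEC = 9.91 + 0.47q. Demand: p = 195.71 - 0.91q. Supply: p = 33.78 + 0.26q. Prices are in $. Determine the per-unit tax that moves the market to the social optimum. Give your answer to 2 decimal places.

Social marginal benefit = demand − MEC = 185.80 - 1.38q.
Set SMB = MC: 185.80 - 1.38q = 33.78 + 0.26q → q* = 92.6951.
The Pigouvian tax equals MEC at q*: 9.91 + 0.47×92.6951 = 53.4767.

tax = $53.48 per unit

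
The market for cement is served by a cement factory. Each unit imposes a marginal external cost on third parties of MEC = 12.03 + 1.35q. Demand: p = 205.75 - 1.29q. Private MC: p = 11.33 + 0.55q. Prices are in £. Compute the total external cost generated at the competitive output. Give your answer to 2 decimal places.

£8807.28

Market equilibrium (private): 11.33 + 0.55q = 205.75 - 1.29q → q_m = 105.6630.
Total external cost = ∫₀^{q_m} (12.03 + 1.35q) dq = 12.03×105.6630 + ½×1.35×105.6630² = 8807.2778.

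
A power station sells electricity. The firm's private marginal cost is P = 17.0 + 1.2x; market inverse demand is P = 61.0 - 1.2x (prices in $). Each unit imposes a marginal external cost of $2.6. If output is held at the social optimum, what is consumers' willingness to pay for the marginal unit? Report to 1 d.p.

P = $40.3

Social marginal cost = private MC + MEC = 19.6 + 1.2x.
Set SMC = demand: 19.6 + 1.2x = 61.0 - 1.2x → x* = 17.2500.
Consumer price on the demand curve at x*: 61.0 − 1.2×17.2500 = 40.3000.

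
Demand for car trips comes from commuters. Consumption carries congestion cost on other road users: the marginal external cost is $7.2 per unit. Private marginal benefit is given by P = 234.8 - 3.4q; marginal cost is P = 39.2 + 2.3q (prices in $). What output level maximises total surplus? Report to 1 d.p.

Social marginal benefit = demand − MEC = 227.6 - 3.4q.
Set SMB = MC: 227.6 - 3.4q = 39.2 + 2.3q → q* = 33.0526.

q* = 33.1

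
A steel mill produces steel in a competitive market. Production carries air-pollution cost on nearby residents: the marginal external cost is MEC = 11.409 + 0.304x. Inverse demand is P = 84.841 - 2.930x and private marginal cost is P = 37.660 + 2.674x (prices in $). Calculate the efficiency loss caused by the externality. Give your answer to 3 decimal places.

Market equilibrium (private): 37.660 + 2.674x = 84.841 - 2.930x → x_m = 8.4192.
Social marginal cost = private MC + MEC = 49.069 + 2.978x.
Set SMC = demand: 49.069 + 2.978x = 84.841 - 2.930x → x* = 6.0548.
The loss is the area between SMC and demand from x* to x_m; with linear curves that's a triangle of height MEC(x_m).
DWL = ½ × 2.3644 × 13.9684 = 16.5134.

DWL = $16.513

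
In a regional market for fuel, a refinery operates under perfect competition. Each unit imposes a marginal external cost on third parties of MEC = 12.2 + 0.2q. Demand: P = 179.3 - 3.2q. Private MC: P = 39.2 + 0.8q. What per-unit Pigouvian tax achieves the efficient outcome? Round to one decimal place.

Social marginal cost = private MC + MEC = 51.4 + q.
Set SMC = demand: 51.4 + q = 179.3 - 3.2q → q* = 30.4524.
The Pigouvian tax equals MEC at q*: 12.2 + 0.2×30.4524 = 18.2905.

tax = 18.3 per unit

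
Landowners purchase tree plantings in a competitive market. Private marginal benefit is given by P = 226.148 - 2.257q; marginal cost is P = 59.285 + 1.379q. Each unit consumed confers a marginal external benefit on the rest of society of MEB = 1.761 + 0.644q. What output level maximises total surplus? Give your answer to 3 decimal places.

Social marginal benefit = demand + MEB = 227.909 - 1.613q.
Set SMB = MC: 227.909 - 1.613q = 59.285 + 1.379q → q* = 56.3583.

q* = 56.358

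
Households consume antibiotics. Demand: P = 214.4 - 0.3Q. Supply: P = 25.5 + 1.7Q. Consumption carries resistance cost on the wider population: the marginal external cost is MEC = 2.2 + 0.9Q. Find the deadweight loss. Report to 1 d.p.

Market equilibrium (private): 25.5 + 1.7Q = 214.4 - 0.3Q → Q_m = 94.4500.
Social marginal benefit = demand − MEC = 212.2 - 1.2Q.
Set SMB = MC: 212.2 - 1.2Q = 25.5 + 1.7Q → Q* = 64.3793.
Between Q* and Q_m the wedge MC − SMB runs linearly from 0 to MEC(Q_m), so the loss is a triangle.
DWL = ½ × 30.0707 × 87.2050 = 1311.1577.

DWL = 1311.2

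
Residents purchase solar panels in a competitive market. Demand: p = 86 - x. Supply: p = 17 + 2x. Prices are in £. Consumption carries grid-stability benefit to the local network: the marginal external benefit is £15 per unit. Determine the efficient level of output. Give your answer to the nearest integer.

Social marginal benefit = demand + MEB = 101 - x.
Set SMB = MC: 101 - x = 17 + 2x → x* = 28.0000.

x* = 28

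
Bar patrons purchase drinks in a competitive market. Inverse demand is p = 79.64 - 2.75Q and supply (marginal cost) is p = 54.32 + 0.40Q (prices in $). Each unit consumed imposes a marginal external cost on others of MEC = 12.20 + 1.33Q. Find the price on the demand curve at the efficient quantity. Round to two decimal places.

Social marginal benefit = demand − MEC = 67.44 - 4.08Q.
Set SMB = MC: 67.44 - 4.08Q = 54.32 + 0.40Q → Q* = 2.9286.
Consumer price on the demand curve at Q*: 79.64 − 2.75×2.9286 = 71.5864.

P = $71.59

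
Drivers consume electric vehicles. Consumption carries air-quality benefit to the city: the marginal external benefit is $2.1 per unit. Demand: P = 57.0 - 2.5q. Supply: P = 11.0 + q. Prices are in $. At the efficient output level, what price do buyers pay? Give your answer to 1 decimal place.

P = $22.6

Social marginal benefit = demand + MEB = 59.1 - 2.5q.
Set SMB = MC: 59.1 - 2.5q = 11.0 + q → q* = 13.7429.
Consumer price on the demand curve at q*: 57.0 − 2.5×13.7429 = 22.6428.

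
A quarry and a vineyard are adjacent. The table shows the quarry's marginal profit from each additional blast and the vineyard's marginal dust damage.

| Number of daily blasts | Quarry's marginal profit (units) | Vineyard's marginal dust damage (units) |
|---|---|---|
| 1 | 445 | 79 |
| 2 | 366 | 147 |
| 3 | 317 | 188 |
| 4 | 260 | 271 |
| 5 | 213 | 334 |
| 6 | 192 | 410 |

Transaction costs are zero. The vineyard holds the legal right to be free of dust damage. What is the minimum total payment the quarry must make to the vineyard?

Efficient level: marginal profit ≥ marginal dust damage through level 3, so k* = 3.
With the vineyard holding the right, the quarry must at least compensate total damage at k*: 79 + 147 + 188 = 414.

414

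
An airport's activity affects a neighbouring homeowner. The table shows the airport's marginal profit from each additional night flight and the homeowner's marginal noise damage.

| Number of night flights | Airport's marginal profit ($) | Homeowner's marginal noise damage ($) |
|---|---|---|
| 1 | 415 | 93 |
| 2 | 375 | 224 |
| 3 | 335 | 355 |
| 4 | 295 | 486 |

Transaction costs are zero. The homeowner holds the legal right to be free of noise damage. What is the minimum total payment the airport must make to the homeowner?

$317

Efficient level: marginal profit ≥ marginal noise damage through level 2, so k* = 2.
With the homeowner holding the right, the airport must at least compensate total damage at k*: 93 + 224 = 317.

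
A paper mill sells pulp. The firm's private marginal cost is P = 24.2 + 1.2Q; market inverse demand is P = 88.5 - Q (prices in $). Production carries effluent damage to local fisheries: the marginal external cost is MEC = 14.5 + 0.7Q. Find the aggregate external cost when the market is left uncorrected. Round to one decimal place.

Market equilibrium (private): 24.2 + 1.2Q = 88.5 - Q → Q_m = 29.2273.
Total external cost = ∫₀^{Q_m} (14.5 + 0.7Q) dQ = 14.5×29.2273 + ½×0.7×29.2273² = 722.7781.

$722.8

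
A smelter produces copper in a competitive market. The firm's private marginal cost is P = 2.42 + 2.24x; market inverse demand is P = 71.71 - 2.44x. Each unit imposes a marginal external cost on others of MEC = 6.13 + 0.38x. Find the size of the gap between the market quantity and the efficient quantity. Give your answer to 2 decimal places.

Market equilibrium (private): 2.42 + 2.24x = 71.71 - 2.44x → x_m = 14.8056.
Social marginal cost = private MC + MEC = 8.55 + 2.62x.
Set SMC = demand: 8.55 + 2.62x = 71.71 - 2.44x → x* = 12.4822.
Gap = |14.8056 − 12.4822| = 2.3234.

2.32 units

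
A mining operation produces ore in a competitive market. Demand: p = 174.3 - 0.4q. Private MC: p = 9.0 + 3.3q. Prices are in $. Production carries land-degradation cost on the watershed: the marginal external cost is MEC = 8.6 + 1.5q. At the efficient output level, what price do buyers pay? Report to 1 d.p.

P = $162.2

Social marginal cost = private MC + MEC = 17.6 + 4.8q.
Set SMC = demand: 17.6 + 4.8q = 174.3 - 0.4q → q* = 30.1346.
Consumer price on the demand curve at q*: 174.3 − 0.4×30.1346 = 162.2462.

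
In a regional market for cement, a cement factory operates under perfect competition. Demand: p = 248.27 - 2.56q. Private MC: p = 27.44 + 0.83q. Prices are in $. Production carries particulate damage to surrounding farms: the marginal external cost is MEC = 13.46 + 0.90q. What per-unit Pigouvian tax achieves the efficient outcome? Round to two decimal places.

Social marginal cost = private MC + MEC = 40.90 + 1.73q.
Set SMC = demand: 40.90 + 1.73q = 248.27 - 2.56q → q* = 48.3380.
The Pigouvian tax equals MEC at q*: 13.46 + 0.90×48.3380 = 56.9642.

tax = $56.96 per unit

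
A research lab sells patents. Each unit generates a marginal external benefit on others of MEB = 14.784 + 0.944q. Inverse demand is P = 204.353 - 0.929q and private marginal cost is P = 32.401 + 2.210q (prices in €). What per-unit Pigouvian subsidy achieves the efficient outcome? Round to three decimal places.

subsidy = €95.093 per unit

Social marginal cost = private MC − MEB = 17.617 + 1.266q.
Set SMC = demand: 17.617 + 1.266q = 204.353 - 0.929q → q* = 85.0733.
The Pigouvian subsidy equals MEB at q*: 14.784 + 0.944×85.0733 = 95.0932.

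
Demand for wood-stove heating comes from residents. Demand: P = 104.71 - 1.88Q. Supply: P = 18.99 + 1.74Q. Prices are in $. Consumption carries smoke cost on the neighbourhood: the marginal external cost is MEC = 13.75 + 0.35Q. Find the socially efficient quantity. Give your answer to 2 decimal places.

Q* = 18.13

Social marginal benefit = demand − MEC = 90.96 - 2.23Q.
Set SMB = MC: 90.96 - 2.23Q = 18.99 + 1.74Q → Q* = 18.1285.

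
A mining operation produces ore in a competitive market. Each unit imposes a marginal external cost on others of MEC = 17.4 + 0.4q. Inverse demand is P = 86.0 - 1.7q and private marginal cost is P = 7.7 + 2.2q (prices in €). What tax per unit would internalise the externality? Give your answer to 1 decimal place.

tax = €23.1 per unit

Social marginal cost = private MC + MEC = 25.1 + 2.6q.
Set SMC = demand: 25.1 + 2.6q = 86.0 - 1.7q → q* = 14.1628.
The Pigouvian tax equals MEC at q*: 17.4 + 0.4×14.1628 = 23.0651.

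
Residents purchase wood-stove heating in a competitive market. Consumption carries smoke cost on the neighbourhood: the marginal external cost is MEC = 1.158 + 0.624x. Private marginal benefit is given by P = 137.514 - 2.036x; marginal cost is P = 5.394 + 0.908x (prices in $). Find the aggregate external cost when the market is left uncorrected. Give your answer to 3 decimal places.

$680.339

Market equilibrium (private): 5.394 + 0.908x = 137.514 - 2.036x → x_m = 44.8777.
Total external cost = ∫₀^{x_m} (1.158 + 0.624x) dx = 1.158×44.8777 + ½×0.624×44.8777² = 680.3389.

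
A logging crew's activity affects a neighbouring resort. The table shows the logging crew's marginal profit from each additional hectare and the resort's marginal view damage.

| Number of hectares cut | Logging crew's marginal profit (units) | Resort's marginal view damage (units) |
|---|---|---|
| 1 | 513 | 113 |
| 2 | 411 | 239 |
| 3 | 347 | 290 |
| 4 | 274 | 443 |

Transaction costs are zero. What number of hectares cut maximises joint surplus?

Bargaining reaches the level where marginal profit last exceeds marginal view damage.
That holds through level 3 (347 ≥ 290) but not at 4 (274 < 443).

3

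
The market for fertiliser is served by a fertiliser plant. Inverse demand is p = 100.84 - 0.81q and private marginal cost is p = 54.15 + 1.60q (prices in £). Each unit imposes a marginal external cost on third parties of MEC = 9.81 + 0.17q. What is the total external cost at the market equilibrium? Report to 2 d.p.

£221.96

Market equilibrium (private): 54.15 + 1.60q = 100.84 - 0.81q → q_m = 19.3734.
Total external cost = ∫₀^{q_m} (9.81 + 0.17q) dq = 9.81×19.3734 + ½×0.17×19.3734² = 221.9560.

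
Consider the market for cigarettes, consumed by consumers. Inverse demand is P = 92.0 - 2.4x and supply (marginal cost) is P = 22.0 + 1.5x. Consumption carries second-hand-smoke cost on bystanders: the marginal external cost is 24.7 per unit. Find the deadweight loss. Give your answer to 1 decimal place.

Market equilibrium (private): 22.0 + 1.5x = 92.0 - 2.4x → x_m = 17.9487.
Social marginal benefit = demand − MEC = 67.3 - 2.4x.
Set SMB = MC: 67.3 - 2.4x = 22.0 + 1.5x → x* = 11.6154.
Between x* and x_m the wedge MC − SMB runs linearly from 0 to MEC(x_m), so the loss is a triangle.
DWL = ½ × 6.3333 × 24.7000 = 78.2163.

DWL = 78.2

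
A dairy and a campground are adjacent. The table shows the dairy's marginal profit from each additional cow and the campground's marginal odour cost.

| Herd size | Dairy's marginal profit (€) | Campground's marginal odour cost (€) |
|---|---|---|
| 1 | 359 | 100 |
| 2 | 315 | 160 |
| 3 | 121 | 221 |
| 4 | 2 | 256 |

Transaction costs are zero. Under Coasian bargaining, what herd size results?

2

Bargaining reaches the level where marginal profit last exceeds marginal odour cost.
That holds through level 2 (315 ≥ 160) but not at 3 (121 < 221).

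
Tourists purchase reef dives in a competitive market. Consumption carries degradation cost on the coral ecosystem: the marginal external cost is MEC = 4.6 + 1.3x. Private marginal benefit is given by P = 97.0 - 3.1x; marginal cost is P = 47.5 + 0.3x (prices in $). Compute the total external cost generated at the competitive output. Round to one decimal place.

Market equilibrium (private): 47.5 + 0.3x = 97.0 - 3.1x → x_m = 14.5588.
Total external cost = ∫₀^{x_m} (4.6 + 1.3x) dx = 4.6×14.5588 + ½×1.3×14.5588² = 204.7436.

$204.7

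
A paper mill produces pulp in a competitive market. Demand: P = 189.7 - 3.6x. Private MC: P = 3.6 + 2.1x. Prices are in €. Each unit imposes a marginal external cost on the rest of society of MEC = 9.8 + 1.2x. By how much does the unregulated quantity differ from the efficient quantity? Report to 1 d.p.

Market equilibrium (private): 3.6 + 2.1x = 189.7 - 3.6x → x_m = 32.6491.
Social marginal cost = private MC + MEC = 13.4 + 3.3x.
Set SMC = demand: 13.4 + 3.3x = 189.7 - 3.6x → x* = 25.5507.
Gap = |32.6491 − 25.5507| = 7.0984.

7.1 units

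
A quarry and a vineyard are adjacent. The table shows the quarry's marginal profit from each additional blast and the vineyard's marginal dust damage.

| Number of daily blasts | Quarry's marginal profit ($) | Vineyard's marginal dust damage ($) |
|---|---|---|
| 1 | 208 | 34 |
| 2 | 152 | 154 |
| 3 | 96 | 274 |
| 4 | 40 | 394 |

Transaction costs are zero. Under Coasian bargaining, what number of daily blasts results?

Bargaining reaches the level where marginal profit last exceeds marginal dust damage.
That holds through level 1 (208 ≥ 34) but not at 2 (152 < 154).

1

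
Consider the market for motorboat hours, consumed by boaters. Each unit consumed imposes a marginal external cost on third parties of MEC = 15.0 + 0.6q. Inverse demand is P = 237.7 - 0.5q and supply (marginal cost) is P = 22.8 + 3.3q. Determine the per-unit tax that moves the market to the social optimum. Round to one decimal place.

tax = 42.3 per unit

Social marginal benefit = demand − MEC = 222.7 - 1.1q.
Set SMB = MC: 222.7 - 1.1q = 22.8 + 3.3q → q* = 45.4318.
The Pigouvian tax equals MEC at q*: 15.0 + 0.6×45.4318 = 42.2591.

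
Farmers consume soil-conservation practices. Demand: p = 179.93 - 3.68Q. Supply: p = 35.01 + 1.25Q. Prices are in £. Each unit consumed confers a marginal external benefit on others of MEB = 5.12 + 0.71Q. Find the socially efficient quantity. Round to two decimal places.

Q* = 35.55

Social marginal benefit = demand + MEB = 185.05 - 2.97Q.
Set SMB = MC: 185.05 - 2.97Q = 35.01 + 1.25Q → Q* = 35.5545.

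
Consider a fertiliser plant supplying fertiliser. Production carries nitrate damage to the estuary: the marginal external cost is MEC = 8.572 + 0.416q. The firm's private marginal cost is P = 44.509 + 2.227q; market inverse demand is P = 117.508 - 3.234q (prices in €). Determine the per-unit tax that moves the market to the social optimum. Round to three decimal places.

Social marginal cost = private MC + MEC = 53.081 + 2.643q.
Set SMC = demand: 53.081 + 2.643q = 117.508 - 3.234q → q* = 10.9626.
The Pigouvian tax equals MEC at q*: 8.572 + 0.416×10.9626 = 13.1324.

tax = €13.132 per unit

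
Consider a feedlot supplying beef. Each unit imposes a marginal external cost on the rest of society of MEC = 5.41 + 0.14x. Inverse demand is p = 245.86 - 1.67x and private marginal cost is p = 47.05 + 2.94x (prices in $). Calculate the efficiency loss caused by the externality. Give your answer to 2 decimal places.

DWL = $13.79

Market equilibrium (private): 47.05 + 2.94x = 245.86 - 1.67x → x_m = 43.1258.
Social marginal cost = private MC + MEC = 52.46 + 3.08x.
Set SMC = demand: 52.46 + 3.08x = 245.86 - 1.67x → x* = 40.7158.
The loss is the area between SMC and demand from x* to x_m; with linear curves that's a triangle of height MEC(x_m).
DWL = ½ × 2.4100 × 11.4476 = 13.7944.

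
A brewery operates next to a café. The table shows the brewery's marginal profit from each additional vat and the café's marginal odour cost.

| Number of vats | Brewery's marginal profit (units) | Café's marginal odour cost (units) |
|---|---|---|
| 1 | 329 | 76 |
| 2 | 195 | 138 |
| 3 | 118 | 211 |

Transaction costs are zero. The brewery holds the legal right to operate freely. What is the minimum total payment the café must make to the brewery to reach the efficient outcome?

118

Left alone the brewery would choose level 3 (marginal profit stays positive).
Efficient level: k* = 2 (marginal profit ≥ marginal odour cost through 2).
The café must at least cover the brewery's forgone profit from cutting 3→2: 118 = 118.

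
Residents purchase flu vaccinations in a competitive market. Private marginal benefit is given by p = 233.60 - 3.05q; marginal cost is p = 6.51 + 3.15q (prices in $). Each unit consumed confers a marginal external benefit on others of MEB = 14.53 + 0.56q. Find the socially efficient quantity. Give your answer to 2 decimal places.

q* = 42.84

Social marginal benefit = demand + MEB = 248.13 - 2.49q.
Set SMB = MC: 248.13 - 2.49q = 6.51 + 3.15q → q* = 42.8404.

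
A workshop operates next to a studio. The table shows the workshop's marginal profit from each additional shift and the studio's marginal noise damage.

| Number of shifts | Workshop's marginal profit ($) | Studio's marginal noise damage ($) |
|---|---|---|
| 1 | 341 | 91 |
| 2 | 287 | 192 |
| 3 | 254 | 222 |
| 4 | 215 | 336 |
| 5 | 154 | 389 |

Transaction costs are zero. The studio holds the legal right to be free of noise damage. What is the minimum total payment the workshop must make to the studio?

Efficient level: marginal profit ≥ marginal noise damage through level 3, so k* = 3.
With the studio holding the right, the workshop must at least compensate total damage at k*: 91 + 192 + 222 = 505.

$505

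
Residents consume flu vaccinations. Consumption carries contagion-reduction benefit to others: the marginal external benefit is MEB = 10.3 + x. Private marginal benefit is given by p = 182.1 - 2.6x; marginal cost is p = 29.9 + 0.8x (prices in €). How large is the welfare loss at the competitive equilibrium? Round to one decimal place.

DWL = €631.7

Market equilibrium (private): 29.9 + 0.8x = 182.1 - 2.6x → x_m = 44.7647.
Social marginal benefit = demand + MEB = 192.4 - 1.6x.
Set SMB = MC: 192.4 - 1.6x = 29.9 + 0.8x → x* = 67.7083.
Between x* and x_m the wedge SMB − MC runs linearly from 0 to MEB(x_m), so the loss is a triangle.
DWL = ½ × 22.9436 × 55.0647 = 631.6912.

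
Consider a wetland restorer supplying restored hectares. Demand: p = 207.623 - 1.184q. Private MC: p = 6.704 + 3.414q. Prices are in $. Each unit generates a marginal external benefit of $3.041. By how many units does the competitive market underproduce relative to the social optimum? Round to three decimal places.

Market equilibrium (private): 6.704 + 3.414q = 207.623 - 1.184q → q_m = 43.6970.
Social marginal cost = private MC − MEB = 3.663 + 3.414q.
Set SMC = demand: 3.663 + 3.414q = 207.623 - 1.184q → q* = 44.3584.
Gap = |43.6970 − 44.3584| = 0.6614.

0.661 units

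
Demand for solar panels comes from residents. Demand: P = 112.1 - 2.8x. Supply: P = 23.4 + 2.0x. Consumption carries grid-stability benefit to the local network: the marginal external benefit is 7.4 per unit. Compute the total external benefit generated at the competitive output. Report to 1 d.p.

136.7

Market equilibrium (private): 23.4 + 2.0x = 112.1 - 2.8x → x_m = 18.4792.
Total external benefit = MEB × x_m = 7.4 × 18.4792 = 136.7461.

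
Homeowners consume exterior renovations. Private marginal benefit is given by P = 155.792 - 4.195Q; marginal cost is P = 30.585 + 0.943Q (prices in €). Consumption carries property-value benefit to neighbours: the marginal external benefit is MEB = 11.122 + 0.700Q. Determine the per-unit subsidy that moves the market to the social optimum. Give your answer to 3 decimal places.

subsidy = €32.625 per unit

Social marginal benefit = demand + MEB = 166.914 - 3.495Q.
Set SMB = MC: 166.914 - 3.495Q = 30.585 + 0.943Q → Q* = 30.7186.
The Pigouvian subsidy equals MEB at Q*: 11.122 + 0.700×30.7186 = 32.6250.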